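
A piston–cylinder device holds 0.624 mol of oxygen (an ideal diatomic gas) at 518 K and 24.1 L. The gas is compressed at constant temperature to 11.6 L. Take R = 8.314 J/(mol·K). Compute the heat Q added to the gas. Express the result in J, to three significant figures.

Isothermal ⇒ ΔU = 0, so Q = W = nRT ln(V₂/V₁).
Q = (0.624)(8.314)(518) ln(11.6/24.1) = 2687 × -0.7312 = -1965 J.

Q ≈ -1970 J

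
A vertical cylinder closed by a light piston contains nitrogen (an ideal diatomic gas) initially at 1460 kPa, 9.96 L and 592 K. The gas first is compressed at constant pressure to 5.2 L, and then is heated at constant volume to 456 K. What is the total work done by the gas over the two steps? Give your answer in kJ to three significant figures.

Step 1 (isobaric): W = PΔV = (1460 kPa)(5.2 − 9.96 L) = -6950 J.
Step 2 (isochoric): W = 0 (constant volume).
W_total = -6950 + 0 = -6950 J.

W_total ≈ -6.95 kJ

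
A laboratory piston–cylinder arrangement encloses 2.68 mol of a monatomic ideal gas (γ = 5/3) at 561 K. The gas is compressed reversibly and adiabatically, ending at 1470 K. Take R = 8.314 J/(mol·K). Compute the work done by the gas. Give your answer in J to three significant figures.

W ≈ -30400 J

Adiabatic ⇒ Q = 0, so W_by = −ΔU = nCᵥ(T₁ − T₂).
Cᵥ = 3R/2 = 12.47 J/(mol·K).
W = (2.68)(12.47)(561 − 1470) = -30381 J.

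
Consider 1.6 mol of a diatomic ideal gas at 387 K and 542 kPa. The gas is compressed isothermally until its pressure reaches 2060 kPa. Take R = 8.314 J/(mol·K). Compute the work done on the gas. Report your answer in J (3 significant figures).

Isothermal process: W = nRT ln(V₂/V₁) = nRT ln(P₁/P₂).
W = (1.6)(8.314)(387) × ln(542/2060)
  = 5148 × ln(0.2631) = 5148 × -1.335
W_by_gas = -6874 J; work on gas = −W_by = 6874 J.

W ≈ 6870 J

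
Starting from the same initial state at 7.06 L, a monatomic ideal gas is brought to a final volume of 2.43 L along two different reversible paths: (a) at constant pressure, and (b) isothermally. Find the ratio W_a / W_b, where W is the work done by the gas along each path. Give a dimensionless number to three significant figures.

W_a / W_b ≈ 0.615

Path (a) isobaric: W = P₁(V₂ − V₁) → W_a/(P₁V₁) = -0.6558.
Path (b) isothermal: W = P₁V₁ ln(V₂/V₁) → W_b/(P₁V₁) = -1.067.
W_a / W_b = -0.6558 / -1.067 = 0.6149.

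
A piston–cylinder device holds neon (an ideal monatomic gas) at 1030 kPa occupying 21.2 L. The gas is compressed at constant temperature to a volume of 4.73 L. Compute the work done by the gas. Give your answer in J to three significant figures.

Isothermal: W = nRT ln(V₂/V₁) = P₁V₁ ln(V₂/V₁).
P₁V₁ = (1030 kPa)(21.2 L) = 21836 J.
W = 21836 × ln(4.73/21.2) = 21836 × -1.5
W_by_gas = -32756 J.

W ≈ -32800 J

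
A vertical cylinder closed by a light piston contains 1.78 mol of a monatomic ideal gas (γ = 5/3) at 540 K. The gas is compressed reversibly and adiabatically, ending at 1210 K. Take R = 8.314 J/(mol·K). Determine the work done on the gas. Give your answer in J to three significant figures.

Adiabatic ⇒ Q = 0, so W_by = −ΔU = nCᵥ(T₁ − T₂).
Cᵥ = 3R/2 = 12.47 J/(mol·K).
W = (1.78)(12.47)(540 − 1210) = -14873 J.
Work on gas = −W_by = 14873 J.

W ≈ 14900 J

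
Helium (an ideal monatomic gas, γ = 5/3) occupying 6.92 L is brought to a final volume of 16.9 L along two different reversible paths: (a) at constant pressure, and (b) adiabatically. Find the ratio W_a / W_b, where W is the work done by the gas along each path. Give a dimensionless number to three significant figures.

Path (a) isobaric: W = P₁(V₂ − V₁) → W_a/(P₁V₁) = 1.442.
Path (b) adiabatic: W = P₁V₁(1 − (V₁/V₂)^(γ−1))/(γ−1) → W_b/(P₁V₁) = 0.6729.
W_a / W_b = 1.442 / 0.6729 = 2.143.

W_a / W_b ≈ 2.14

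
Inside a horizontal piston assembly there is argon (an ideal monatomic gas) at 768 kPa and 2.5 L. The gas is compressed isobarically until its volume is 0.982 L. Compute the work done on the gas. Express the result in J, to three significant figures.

Isobaric: W = P ΔV.
W = (768 kPa)(0.982 − 2.5 L) = (768)(-1.518) = -1166 J.
Work on gas = −W_by = 1166 J.

W ≈ 1170 J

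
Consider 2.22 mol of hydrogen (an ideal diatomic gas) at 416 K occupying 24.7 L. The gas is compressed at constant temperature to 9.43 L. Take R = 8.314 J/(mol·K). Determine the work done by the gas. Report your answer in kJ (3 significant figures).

Isothermal: W = nRT ln(V₂/V₁).
W = (2.22)(8.314)(416) × ln(9.43/24.7)
  = 7678 × -0.9629
W_by_gas = -7393 J.

W ≈ -7.39 kJ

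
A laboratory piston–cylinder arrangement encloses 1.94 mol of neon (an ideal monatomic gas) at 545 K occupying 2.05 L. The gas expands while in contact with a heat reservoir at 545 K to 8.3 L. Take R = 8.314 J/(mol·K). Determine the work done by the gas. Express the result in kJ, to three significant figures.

Isothermal: W = nRT ln(V₂/V₁).
W = (1.94)(8.314)(545) × ln(8.3/2.05)
  = 8790 × 1.398
W_by_gas = 12293 J.

W ≈ 12.3 kJ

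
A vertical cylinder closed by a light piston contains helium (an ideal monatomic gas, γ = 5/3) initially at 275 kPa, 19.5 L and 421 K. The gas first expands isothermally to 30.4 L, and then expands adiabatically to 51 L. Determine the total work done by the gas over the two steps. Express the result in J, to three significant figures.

W_total ≈ 4730 J

Step 1 (isothermal): W = P₁V₁ ln(V₂/V₁) = (5362) ln(30.4/19.5) = 2381 J.
After step 1: P = 176.4 kPa, V = 30.4 L, T = 421 K.
Step 2 (adiabatic): W = (P₁V₁ − P₂V₂)/(γ−1) = (5362 − 3798)/0.667 = 2347 J.
W_total = 2381 + 2347 = 4728 J.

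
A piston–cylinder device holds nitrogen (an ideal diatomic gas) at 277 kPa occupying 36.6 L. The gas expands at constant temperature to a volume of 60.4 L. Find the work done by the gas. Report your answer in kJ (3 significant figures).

Isothermal: W = nRT ln(V₂/V₁) = P₁V₁ ln(V₂/V₁).
P₁V₁ = (277 kPa)(36.6 L) = 10138 J.
W = 10138 × ln(60.4/36.6) = 10138 × 0.5009
W_by_gas = 5079 J.

W ≈ 5.08 kJ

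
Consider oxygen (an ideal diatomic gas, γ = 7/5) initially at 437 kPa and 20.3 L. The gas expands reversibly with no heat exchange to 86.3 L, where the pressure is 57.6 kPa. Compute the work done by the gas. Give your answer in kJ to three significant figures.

Adiabatic: W = (P₁V₁ − P₂V₂)/(γ − 1) with γ = 7/5.
P₁V₁ = 8871 J, P₂V₂ = 4971 J.
W = (8871 − 4971) / 0.4 = 9751 J.

W ≈ 9.75 kJ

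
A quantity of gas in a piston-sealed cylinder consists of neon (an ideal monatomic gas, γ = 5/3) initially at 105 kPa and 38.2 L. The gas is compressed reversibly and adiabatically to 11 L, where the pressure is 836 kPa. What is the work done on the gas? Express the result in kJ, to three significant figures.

W ≈ 7.78 kJ

Adiabatic: W = (P₁V₁ − P₂V₂)/(γ − 1) with γ = 5/3.
P₁V₁ = 4011 J, P₂V₂ = 9196 J.
W = (4011 − 9196) / 0.6667 = -7777 J.
Work on gas = −W_by = 7777 J.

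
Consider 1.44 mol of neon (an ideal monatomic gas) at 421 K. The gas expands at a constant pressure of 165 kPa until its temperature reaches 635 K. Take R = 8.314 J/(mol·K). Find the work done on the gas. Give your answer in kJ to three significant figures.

W ≈ -2.56 kJ

Isobaric: W = P ΔV = nR ΔT.
W = (1.44)(8.314)(635 − 421) = 2562 J.
Work on gas = −W_by = -2562 J.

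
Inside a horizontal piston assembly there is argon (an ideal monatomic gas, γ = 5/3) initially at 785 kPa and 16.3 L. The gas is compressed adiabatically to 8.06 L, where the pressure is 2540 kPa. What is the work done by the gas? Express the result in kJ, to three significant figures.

W ≈ -11.5 kJ

Adiabatic: W = (P₁V₁ − P₂V₂)/(γ − 1) with γ = 5/3.
P₁V₁ = 12796 J, P₂V₂ = 20472 J.
W = (12796 − 20472) / 0.6667 = -11515 J.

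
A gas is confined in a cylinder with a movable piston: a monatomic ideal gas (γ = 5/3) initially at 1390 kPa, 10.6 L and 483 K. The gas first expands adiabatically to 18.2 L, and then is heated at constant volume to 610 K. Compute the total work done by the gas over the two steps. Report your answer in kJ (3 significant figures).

W_total ≈ 6.69 kJ

Step 1 (adiabatic): W = (P₁V₁ − P₂V₂)/(γ−1) = (14734 − 10276)/0.667 = 6687 J.
Step 2 (isochoric): W = 0 (constant volume).
W_total = 6687 + 0 = 6687 J.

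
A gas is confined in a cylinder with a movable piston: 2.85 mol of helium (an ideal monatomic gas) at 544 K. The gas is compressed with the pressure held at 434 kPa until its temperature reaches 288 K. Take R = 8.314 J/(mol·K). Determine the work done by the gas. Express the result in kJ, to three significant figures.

Isobaric: W = P ΔV = nR ΔT.
W = (2.85)(8.314)(288 − 544) = -6066 J.

W ≈ -6.07 kJ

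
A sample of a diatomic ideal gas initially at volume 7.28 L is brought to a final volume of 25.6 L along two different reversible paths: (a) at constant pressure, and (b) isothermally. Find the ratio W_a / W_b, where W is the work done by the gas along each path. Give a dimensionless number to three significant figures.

W_a / W_b ≈ 2.00

Path (a) isobaric: W = P₁(V₂ − V₁) → W_a/(P₁V₁) = 2.516.
Path (b) isothermal: W = P₁V₁ ln(V₂/V₁) → W_b/(P₁V₁) = 1.257.
W_a / W_b = 2.516 / 1.257 = 2.001.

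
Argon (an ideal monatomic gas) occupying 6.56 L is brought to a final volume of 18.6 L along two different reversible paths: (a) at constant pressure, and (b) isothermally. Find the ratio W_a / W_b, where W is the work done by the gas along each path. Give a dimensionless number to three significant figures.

Path (a) isobaric: W = P₁(V₂ − V₁) → W_a/(P₁V₁) = 1.835.
Path (b) isothermal: W = P₁V₁ ln(V₂/V₁) → W_b/(P₁V₁) = 1.042.
W_a / W_b = 1.835 / 1.042 = 1.761.

W_a / W_b ≈ 1.76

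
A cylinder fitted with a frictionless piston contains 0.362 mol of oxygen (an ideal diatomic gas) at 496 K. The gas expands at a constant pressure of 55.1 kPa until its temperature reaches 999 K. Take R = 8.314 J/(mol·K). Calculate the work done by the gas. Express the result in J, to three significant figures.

Isobaric: W = P ΔV = nR ΔT.
W = (0.362)(8.314)(999 − 496) = 1514 J.

W ≈ 1510 J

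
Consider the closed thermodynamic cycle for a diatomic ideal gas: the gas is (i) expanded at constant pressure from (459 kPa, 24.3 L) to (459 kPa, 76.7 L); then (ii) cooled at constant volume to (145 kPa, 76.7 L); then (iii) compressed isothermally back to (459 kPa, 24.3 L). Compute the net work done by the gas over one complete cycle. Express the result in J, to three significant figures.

W_net ≈ 11300 J

Leg (i): W = PΔV = (459)(76.7 − 24.3) = 24052 J.
Leg (ii): W = 0.
Leg (iii): W = PᵢVᵢ ln(V_f/Vᵢ) = (11122) ln(24.3/76.7) = -12783 J.
W_net = 24052 − 12783 = 11268 J.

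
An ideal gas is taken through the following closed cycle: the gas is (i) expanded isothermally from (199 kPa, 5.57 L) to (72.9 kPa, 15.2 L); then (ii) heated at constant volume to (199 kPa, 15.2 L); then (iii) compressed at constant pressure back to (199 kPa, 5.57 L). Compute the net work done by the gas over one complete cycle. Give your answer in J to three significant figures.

Leg (i): W = PᵢVᵢ ln(V_f/Vᵢ) = (1108) ln(15.2/5.57) = 1113 J.
Leg (ii): W = 0.
Leg (iii): W = PΔV = (199)(5.57 − 15.2) = -1916 J.
W_net = 1113 − 1916 = -803.6 J.

W_net ≈ -804 J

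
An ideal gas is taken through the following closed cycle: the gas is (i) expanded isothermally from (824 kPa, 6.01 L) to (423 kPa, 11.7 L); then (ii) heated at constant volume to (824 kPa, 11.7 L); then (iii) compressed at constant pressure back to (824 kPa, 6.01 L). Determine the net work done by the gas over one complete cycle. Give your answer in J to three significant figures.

W_net ≈ -1390 J

Leg (i): W = PᵢVᵢ ln(V_f/Vᵢ) = (4952) ln(11.7/6.01) = 3299 J.
Leg (ii): W = 0.
Leg (iii): W = PΔV = (824)(6.01 − 11.7) = -4689 J.
W_net = 3299 − 4689 = -1390 J.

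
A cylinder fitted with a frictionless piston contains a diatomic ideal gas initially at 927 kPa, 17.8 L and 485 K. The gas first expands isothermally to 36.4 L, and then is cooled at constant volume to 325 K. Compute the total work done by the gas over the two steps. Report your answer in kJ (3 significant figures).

W_total ≈ 11.8 kJ

Step 1 (isothermal): W = P₁V₁ ln(V₂/V₁) = (16501) ln(36.4/17.8) = 11804 J.
Step 2 (isochoric): W = 0 (constant volume).
W_total = 11804 + 0 = 11804 J.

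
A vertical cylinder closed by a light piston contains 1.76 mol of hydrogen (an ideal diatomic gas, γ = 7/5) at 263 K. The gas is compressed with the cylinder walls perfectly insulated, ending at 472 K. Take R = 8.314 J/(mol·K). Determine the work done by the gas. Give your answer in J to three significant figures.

Adiabatic ⇒ Q = 0, so W_by = −ΔU = nCᵥ(T₁ − T₂).
Cᵥ = 5R/2 = 20.79 J/(mol·K).
W = (1.76)(20.79)(263 − 472) = -7646 J.

W ≈ -7650 J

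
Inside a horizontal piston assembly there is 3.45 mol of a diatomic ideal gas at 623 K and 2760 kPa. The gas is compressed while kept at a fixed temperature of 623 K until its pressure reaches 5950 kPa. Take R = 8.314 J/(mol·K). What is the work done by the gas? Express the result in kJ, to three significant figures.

W ≈ -13.7 kJ

Isothermal process: W = nRT ln(V₂/V₁) = nRT ln(P₁/P₂).
W = (3.45)(8.314)(623) × ln(2760/5950)
  = 17870 × ln(0.4639) = 17870 × -0.7682
W_by_gas = -13727 J.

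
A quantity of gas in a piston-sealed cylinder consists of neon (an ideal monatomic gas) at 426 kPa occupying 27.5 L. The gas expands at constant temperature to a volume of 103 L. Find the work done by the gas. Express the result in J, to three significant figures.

Isothermal: W = nRT ln(V₂/V₁) = P₁V₁ ln(V₂/V₁).
P₁V₁ = (426 kPa)(27.5 L) = 11715 J.
W = 11715 × ln(103/27.5) = 11715 × 1.321
W_by_gas = 15470 J.

W ≈ 15500 J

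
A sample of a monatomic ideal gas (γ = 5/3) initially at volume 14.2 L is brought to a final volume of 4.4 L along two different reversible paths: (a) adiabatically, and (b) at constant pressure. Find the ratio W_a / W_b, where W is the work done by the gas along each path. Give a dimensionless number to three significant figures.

Path (a) adiabatic: W = P₁V₁(1 − (V₁/V₂)^(γ−1))/(γ−1) → W_a/(P₁V₁) = -1.776.
Path (b) isobaric: W = P₁(V₂ − V₁) → W_b/(P₁V₁) = -0.6901.
W_a / W_b = -1.776 / -0.6901 = 2.573.

W_a / W_b ≈ 2.57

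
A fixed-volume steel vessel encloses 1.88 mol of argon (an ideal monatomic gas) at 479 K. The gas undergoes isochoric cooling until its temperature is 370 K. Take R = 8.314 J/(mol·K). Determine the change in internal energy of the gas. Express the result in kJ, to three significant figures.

ΔU ≈ -2.56 kJ

Constant volume ⇒ W = 0, so Q = ΔU = nCᵥΔT with Cᵥ = 3R/2 = 12.47 J/(mol·K).
ΔU = (1.88)(12.47)(370 − 479) = -2556 J.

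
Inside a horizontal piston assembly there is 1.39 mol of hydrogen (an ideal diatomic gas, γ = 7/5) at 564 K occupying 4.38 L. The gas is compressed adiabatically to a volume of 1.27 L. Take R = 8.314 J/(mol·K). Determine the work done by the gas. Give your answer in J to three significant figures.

Adiabatic: TV^(γ−1) = const with γ = 7/5.
T₂ = T₁ (V₁/V₂)^(γ−1) = 564 × (4.38/1.27)^0.4 = 564 × 1.641 = 925.4 K.
W_by = nCᵥ(T₁ − T₂) = (1.39)(20.79)(564 − 925.4) = -10442 J.

W ≈ -10400 J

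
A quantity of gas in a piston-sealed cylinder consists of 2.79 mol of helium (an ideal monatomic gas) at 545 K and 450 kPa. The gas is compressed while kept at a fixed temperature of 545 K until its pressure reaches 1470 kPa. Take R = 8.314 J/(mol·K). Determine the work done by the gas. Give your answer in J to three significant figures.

W ≈ -15000 J

Isothermal process: W = nRT ln(V₂/V₁) = nRT ln(P₁/P₂).
W = (2.79)(8.314)(545) × ln(450/1470)
  = 12642 × ln(0.3061) = 12642 × -1.184
W_by_gas = -14965 J.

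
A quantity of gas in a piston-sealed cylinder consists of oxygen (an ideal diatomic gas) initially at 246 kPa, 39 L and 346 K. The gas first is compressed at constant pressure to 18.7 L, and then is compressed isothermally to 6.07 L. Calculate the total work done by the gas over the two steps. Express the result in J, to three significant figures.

W_total ≈ -10200 J

Step 1 (isobaric): W = PΔV = (246 kPa)(18.7 − 39 L) = -4994 J.
After step 1: P = 246 kPa, V = 18.7 L, T = 165.9 K.
Step 2 (isothermal): W = P₁V₁ ln(V₂/V₁) = (4600) ln(6.07/18.7) = -5176 J.
W_total = -4994 − 5176 = -10170 J.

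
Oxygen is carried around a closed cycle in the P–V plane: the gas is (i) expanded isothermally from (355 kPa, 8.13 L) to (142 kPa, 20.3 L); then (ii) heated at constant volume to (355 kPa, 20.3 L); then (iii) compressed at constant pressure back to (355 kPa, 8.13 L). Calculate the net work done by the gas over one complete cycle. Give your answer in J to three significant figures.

Leg (i): W = PᵢVᵢ ln(V_f/Vᵢ) = (2886) ln(20.3/8.13) = 2641 J.
Leg (ii): W = 0.
Leg (iii): W = PΔV = (355)(8.13 − 20.3) = -4320 J.
W_net = 2641 − 4320 = -1679 J.

W_net ≈ -1680 J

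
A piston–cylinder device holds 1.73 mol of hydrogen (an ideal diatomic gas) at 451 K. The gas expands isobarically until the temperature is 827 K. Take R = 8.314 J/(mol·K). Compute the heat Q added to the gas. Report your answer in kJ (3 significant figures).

Q ≈ 18.9 kJ

Isobaric: W = nRΔT = (1.73)(8.314)(376) = 5408 J.
ΔU = nCᵥΔT with Cᵥ = 5R/2: ΔU = (1.73)(20.79)(376) = 13520 J.
Q = ΔU + W = 13520 + 5408 = 18928 J.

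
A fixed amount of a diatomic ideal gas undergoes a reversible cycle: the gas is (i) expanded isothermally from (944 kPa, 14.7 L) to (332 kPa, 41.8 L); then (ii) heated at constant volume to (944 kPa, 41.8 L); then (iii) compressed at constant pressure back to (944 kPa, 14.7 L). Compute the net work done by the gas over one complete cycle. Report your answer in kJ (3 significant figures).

W_net ≈ -11.1 kJ

Leg (i): W = PᵢVᵢ ln(V_f/Vᵢ) = (13877) ln(41.8/14.7) = 14502 J.
Leg (ii): W = 0.
Leg (iii): W = PΔV = (944)(14.7 − 41.8) = -25582 J.
W_net = 14502 − 25582 = -11080 J.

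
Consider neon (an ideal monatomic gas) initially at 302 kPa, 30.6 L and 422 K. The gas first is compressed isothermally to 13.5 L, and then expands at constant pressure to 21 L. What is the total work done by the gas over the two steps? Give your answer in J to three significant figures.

W_total ≈ -2430 J

Step 1 (isothermal): W = P₁V₁ ln(V₂/V₁) = (9241) ln(13.5/30.6) = -7562 J.
After step 1: P = 684.5 kPa, V = 13.5 L, T = 422 K.
Step 2 (isobaric): W = PΔV = (684.5 kPa)(21 − 13.5 L) = 5134 J.
W_total = -7562 + 5134 = -2428 J.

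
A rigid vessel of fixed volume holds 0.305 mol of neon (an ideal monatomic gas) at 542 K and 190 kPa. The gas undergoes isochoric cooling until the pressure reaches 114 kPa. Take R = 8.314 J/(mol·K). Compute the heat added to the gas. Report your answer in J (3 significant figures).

Constant volume ⇒ W = 0, so Q = ΔU = nCᵥΔT with Cᵥ = 3R/2 = 12.47 J/(mol·K).
At constant V, T₂/T₁ = P₂/P₁ ⇒ ΔT = T₁(P₂/P₁ − 1) = 542·(114/190 − 1) = -216.8 K.
ΔU = (0.305)(12.47)(-216.8) = -824.6 J.

Q ≈ -825 J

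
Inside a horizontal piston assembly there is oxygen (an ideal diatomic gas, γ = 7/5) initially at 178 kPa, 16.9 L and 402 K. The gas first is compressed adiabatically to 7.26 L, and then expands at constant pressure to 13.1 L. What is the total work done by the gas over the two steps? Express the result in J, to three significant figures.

W_total ≈ 369 J

Step 1 (adiabatic): W = (P₁V₁ − P₂V₂)/(γ−1) = (3008 − 4218)/0.4 = -3024 J.
After step 1: P = 581 kPa, V = 7.26 L, T = 563.6 K.
Step 2 (isobaric): W = PΔV = (581 kPa)(13.1 − 7.26 L) = 3393 J.
W_total = -3024 + 3393 = 368.8 J.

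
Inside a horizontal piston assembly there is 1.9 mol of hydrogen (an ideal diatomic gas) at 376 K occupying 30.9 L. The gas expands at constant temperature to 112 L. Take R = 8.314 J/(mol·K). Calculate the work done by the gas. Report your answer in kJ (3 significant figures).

Isothermal: W = nRT ln(V₂/V₁).
W = (1.9)(8.314)(376) × ln(112/30.9)
  = 5940 × 1.288
W_by_gas = 7649 J.

W ≈ 7.65 kJ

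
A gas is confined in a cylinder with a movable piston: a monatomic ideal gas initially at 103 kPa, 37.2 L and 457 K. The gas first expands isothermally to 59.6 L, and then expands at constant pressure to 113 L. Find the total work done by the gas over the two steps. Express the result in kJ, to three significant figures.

Step 1 (isothermal): W = P₁V₁ ln(V₂/V₁) = (3832) ln(59.6/37.2) = 1806 J.
After step 1: P = 64.29 kPa, V = 59.6 L, T = 457 K.
Step 2 (isobaric): W = PΔV = (64.29 kPa)(113 − 59.6 L) = 3433 J.
W_total = 1806 + 3433 = 5239 J.

W_total ≈ 5.24 kJ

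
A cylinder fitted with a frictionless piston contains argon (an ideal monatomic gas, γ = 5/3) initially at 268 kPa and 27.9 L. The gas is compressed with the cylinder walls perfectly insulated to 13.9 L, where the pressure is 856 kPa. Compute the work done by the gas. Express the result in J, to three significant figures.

Adiabatic: W = (P₁V₁ − P₂V₂)/(γ − 1) with γ = 5/3.
P₁V₁ = 7477 J, P₂V₂ = 11898 J.
W = (7477 − 11898) / 0.6667 = -6632 J.

W ≈ -6630 J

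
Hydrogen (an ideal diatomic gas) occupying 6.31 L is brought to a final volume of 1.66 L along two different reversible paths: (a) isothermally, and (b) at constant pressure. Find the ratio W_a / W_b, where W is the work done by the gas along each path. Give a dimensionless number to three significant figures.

W_a / W_b ≈ 1.81

Path (a) isothermal: W = P₁V₁ ln(V₂/V₁) → W_a/(P₁V₁) = -1.335.
Path (b) isobaric: W = P₁(V₂ − V₁) → W_b/(P₁V₁) = -0.7369.
W_a / W_b = -1.335 / -0.7369 = 1.812.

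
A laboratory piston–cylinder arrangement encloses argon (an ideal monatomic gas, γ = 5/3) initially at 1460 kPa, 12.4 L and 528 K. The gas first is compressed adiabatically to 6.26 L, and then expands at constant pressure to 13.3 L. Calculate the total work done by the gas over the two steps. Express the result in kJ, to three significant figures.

Step 1 (adiabatic): W = (P₁V₁ − P₂V₂)/(γ−1) = (18104 − 28554)/0.667 = -15676 J.
After step 1: P = 4561 kPa, V = 6.26 L, T = 832.8 K.
Step 2 (isobaric): W = PΔV = (4561 kPa)(13.3 − 6.26 L) = 32112 J.
W_total = -15676 + 32112 = 16437 J.

W_total ≈ 16.4 kJ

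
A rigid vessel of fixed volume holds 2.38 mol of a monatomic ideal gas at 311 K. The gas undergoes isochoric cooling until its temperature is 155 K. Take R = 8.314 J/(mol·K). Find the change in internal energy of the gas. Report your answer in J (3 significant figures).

Constant volume ⇒ W = 0, so Q = ΔU = nCᵥΔT with Cᵥ = 3R/2 = 12.47 J/(mol·K).
ΔU = (2.38)(12.47)(155 − 311) = -4630 J.

ΔU ≈ -4630 J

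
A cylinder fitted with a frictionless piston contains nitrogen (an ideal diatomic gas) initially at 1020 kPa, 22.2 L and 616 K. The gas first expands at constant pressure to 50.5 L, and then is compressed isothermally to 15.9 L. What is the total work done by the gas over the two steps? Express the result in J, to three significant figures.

W_total ≈ -30700 J

Step 1 (isobaric): W = PΔV = (1020 kPa)(50.5 − 22.2 L) = 28866 J.
After step 1: P = 1020 kPa, V = 50.5 L, T = 1401 K.
Step 2 (isothermal): W = P₁V₁ ln(V₂/V₁) = (51510) ln(15.9/50.5) = -59528 J.
W_total = 28866 − 59528 = -30662 J.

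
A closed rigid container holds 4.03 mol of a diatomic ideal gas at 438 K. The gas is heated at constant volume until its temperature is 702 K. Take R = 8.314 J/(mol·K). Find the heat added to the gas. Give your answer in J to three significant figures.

Constant volume ⇒ W = 0, so Q = ΔU = nCᵥΔT with Cᵥ = 5R/2 = 20.79 J/(mol·K).
ΔU = (4.03)(20.79)(702 − 438) = 22114 J.

Q ≈ 22100 J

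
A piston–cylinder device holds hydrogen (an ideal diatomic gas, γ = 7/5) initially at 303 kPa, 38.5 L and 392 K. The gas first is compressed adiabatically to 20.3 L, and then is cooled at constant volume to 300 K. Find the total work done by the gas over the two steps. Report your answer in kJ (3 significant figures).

Step 1 (adiabatic): W = (P₁V₁ − P₂V₂)/(γ−1) = (11666 − 15069)/0.4 = -8509 J.
Step 2 (isochoric): W = 0 (constant volume).
W_total = -8509 + 0 = -8509 J.

W_total ≈ -8.51 kJ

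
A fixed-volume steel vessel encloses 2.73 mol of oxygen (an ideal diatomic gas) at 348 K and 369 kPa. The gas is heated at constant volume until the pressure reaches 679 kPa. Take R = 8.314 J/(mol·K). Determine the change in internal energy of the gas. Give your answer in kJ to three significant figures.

ΔU ≈ 16.6 kJ

Constant volume ⇒ W = 0, so Q = ΔU = nCᵥΔT with Cᵥ = 5R/2 = 20.79 J/(mol·K).
At constant V, T₂/T₁ = P₂/P₁ ⇒ ΔT = T₁(P₂/P₁ − 1) = 348·(679/369 − 1) = 292.4 K.
ΔU = (2.73)(20.79)(292.4) = 16589 J.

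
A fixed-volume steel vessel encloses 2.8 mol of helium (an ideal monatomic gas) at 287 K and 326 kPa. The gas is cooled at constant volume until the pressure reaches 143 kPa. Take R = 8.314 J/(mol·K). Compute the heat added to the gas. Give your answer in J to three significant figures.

Constant volume ⇒ W = 0, so Q = ΔU = nCᵥΔT with Cᵥ = 3R/2 = 12.47 J/(mol·K).
At constant V, T₂/T₁ = P₂/P₁ ⇒ ΔT = T₁(P₂/P₁ − 1) = 287·(143/326 − 1) = -161.1 K.
ΔU = (2.8)(12.47)(-161.1) = -5626 J.

Q ≈ -5630 J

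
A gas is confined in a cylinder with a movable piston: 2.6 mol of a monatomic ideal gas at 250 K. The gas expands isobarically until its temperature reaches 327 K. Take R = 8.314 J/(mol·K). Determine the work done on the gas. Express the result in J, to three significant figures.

Isobaric: W = P ΔV = nR ΔT.
W = (2.6)(8.314)(327 − 250) = 1664 J.
Work on gas = −W_by = -1664 J.

W ≈ -1660 J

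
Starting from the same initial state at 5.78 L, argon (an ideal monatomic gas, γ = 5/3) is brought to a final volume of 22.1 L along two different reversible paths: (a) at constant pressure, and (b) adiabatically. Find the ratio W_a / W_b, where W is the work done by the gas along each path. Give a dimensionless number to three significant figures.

W_a / W_b ≈ 3.18

Path (a) isobaric: W = P₁(V₂ − V₁) → W_a/(P₁V₁) = 2.824.
Path (b) adiabatic: W = P₁V₁(1 − (V₁/V₂)^(γ−1))/(γ−1) → W_b/(P₁V₁) = 0.8865.
W_a / W_b = 2.824 / 0.8865 = 3.185.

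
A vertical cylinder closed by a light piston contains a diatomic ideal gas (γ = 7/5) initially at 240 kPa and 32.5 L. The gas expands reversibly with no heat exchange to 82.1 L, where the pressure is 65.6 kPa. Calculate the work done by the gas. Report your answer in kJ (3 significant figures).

Adiabatic: W = (P₁V₁ − P₂V₂)/(γ − 1) with γ = 7/5.
P₁V₁ = 7800 J, P₂V₂ = 5386 J.
W = (7800 − 5386) / 0.4 = 6036 J.

W ≈ 6.04 kJ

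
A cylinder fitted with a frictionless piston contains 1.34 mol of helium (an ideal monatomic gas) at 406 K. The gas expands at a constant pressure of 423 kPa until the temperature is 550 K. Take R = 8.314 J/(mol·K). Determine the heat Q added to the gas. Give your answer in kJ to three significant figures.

Q ≈ 4.01 kJ

Isobaric: W = nRΔT = (1.34)(8.314)(144) = 1604 J.
ΔU = nCᵥΔT with Cᵥ = 3R/2: ΔU = (1.34)(12.47)(144) = 2406 J.
Q = ΔU + W = 2406 + 1604 = 4011 J.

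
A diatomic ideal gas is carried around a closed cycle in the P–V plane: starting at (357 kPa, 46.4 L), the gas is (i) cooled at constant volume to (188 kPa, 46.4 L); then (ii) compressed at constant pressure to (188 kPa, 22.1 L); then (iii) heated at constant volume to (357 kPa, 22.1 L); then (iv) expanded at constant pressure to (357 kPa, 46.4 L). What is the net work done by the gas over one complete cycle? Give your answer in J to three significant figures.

W_net ≈ 4110 J

Constant-volume legs do no work.
W(ii) = (188)(22.1 − 46.4) = -4568 J; W(iv) = (357)(46.4 − 22.1) = 8675 J.
W_net = -4568 + 8675 = 4107 J (the clockwise enclosed area).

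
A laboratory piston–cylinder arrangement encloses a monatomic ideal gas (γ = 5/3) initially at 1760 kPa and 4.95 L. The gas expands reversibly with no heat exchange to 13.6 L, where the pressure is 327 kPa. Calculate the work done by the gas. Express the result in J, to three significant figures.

Adiabatic: W = (P₁V₁ − P₂V₂)/(γ − 1) with γ = 5/3.
P₁V₁ = 8712 J, P₂V₂ = 4447 J.
W = (8712 − 4447) / 0.6667 = 6397 J.

W ≈ 6400 J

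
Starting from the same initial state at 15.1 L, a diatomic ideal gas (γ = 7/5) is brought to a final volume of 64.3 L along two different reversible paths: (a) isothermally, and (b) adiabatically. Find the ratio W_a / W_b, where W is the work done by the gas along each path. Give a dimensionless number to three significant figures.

W_a / W_b ≈ 1.32

Path (a) isothermal: W = P₁V₁ ln(V₂/V₁) → W_a/(P₁V₁) = 1.449.
Path (b) adiabatic: W = P₁V₁(1 − (V₁/V₂)^(γ−1))/(γ−1) → W_b/(P₁V₁) = 1.1.
W_a / W_b = 1.449 / 1.1 = 1.318.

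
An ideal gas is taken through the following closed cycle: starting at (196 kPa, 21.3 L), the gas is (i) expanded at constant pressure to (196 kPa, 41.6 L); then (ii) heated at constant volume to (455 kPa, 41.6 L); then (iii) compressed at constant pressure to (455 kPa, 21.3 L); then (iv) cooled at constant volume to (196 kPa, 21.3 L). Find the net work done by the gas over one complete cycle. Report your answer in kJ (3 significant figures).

W_net ≈ -5.26 kJ

Constant-volume legs do no work.
W(i) = (196)(41.6 − 21.3) = 3979 J; W(iii) = (455)(21.3 − 41.6) = -9236 J.
W_net = 3979 − 9236 = -5258 J (the counter-clockwise enclosed area).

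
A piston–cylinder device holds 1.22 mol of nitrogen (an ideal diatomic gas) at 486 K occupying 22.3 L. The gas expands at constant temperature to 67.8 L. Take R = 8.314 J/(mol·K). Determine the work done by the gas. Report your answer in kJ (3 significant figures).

W ≈ 5.48 kJ

Isothermal: W = nRT ln(V₂/V₁).
W = (1.22)(8.314)(486) × ln(67.8/22.3)
  = 4930 × 1.112
W_by_gas = 5482 J.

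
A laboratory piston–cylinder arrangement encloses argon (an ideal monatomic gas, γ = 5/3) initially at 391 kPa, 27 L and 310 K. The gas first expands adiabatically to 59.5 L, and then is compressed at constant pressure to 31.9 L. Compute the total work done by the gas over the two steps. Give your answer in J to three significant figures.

Step 1 (adiabatic): W = (P₁V₁ − P₂V₂)/(γ−1) = (10557 − 6234)/0.667 = 6484 J.
After step 1: P = 104.8 kPa, V = 59.5 L, T = 183.1 K.
Step 2 (isobaric): W = PΔV = (104.8 kPa)(31.9 − 59.5 L) = -2892 J.
W_total = 6484 − 2892 = 3593 J.

W_total ≈ 3590 J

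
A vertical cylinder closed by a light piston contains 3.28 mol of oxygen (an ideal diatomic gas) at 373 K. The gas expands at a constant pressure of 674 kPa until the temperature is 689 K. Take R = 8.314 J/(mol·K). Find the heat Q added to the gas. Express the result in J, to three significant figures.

Q ≈ 30200 J

Isobaric: W = nRΔT = (3.28)(8.314)(316) = 8617 J.
ΔU = nCᵥΔT with Cᵥ = 5R/2: ΔU = (3.28)(20.79)(316) = 21543 J.
Q = ΔU + W = 21543 + 8617 = 30161 J.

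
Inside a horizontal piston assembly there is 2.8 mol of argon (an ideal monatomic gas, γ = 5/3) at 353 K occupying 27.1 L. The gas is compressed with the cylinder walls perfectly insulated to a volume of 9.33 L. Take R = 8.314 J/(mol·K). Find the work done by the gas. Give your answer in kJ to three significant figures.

Adiabatic: TV^(γ−1) = const with γ = 5/3.
T₂ = T₁ (V₁/V₂)^(γ−1) = 353 × (27.1/9.33)^0.667 = 353 × 2.036 = 718.6 K.
W_by = nCᵥ(T₁ − T₂) = (2.8)(12.47)(353 − 718.6) = -12767 J.

W ≈ -12.8 kJ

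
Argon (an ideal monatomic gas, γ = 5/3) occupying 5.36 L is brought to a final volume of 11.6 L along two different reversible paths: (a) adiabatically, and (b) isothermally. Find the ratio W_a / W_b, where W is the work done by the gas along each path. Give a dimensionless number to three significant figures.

W_a / W_b ≈ 0.782

Path (a) adiabatic: W = P₁V₁(1 − (V₁/V₂)^(γ−1))/(γ−1) → W_a/(P₁V₁) = 0.6035.
Path (b) isothermal: W = P₁V₁ ln(V₂/V₁) → W_b/(P₁V₁) = 0.772.
W_a / W_b = 0.6035 / 0.772 = 0.7817.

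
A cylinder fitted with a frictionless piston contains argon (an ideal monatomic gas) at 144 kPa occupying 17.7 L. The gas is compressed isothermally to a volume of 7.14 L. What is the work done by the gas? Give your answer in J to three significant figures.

W ≈ -2310 J

Isothermal: W = nRT ln(V₂/V₁) = P₁V₁ ln(V₂/V₁).
P₁V₁ = (144 kPa)(17.7 L) = 2549 J.
W = 2549 × ln(7.14/17.7) = 2549 × -0.9079
W_by_gas = -2314 J.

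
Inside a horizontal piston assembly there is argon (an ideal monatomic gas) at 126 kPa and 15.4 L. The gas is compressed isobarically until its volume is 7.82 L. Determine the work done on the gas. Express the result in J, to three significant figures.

W ≈ 955 J

Isobaric: W = P ΔV.
W = (126 kPa)(7.82 − 15.4 L) = (126)(-7.58) = -955.1 J.
Work on gas = −W_by = 955.1 J.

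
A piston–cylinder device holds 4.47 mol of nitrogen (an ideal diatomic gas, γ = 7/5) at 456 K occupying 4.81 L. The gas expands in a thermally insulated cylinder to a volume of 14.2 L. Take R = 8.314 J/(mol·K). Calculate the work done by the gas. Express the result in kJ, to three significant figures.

W ≈ 14.9 kJ

Adiabatic: TV^(γ−1) = const with γ = 7/5.
T₂ = T₁ (V₁/V₂)^(γ−1) = 456 × (4.81/14.2)^0.4 = 456 × 0.6485 = 295.7 K.
W_by = nCᵥ(T₁ − T₂) = (4.47)(20.79)(456 − 295.7) = 14890 J.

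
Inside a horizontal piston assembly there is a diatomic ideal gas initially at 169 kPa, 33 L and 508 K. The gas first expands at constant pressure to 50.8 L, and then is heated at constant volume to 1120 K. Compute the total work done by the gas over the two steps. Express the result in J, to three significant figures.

Step 1 (isobaric): W = PΔV = (169 kPa)(50.8 − 33 L) = 3008 J.
Step 2 (isochoric): W = 0 (constant volume).
W_total = 3008 + 0 = 3008 J.

W_total ≈ 3010 J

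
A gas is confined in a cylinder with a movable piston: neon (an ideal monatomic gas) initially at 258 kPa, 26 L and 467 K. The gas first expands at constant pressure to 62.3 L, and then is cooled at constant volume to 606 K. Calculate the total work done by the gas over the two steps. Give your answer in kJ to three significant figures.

W_total ≈ 9.37 kJ

Step 1 (isobaric): W = PΔV = (258 kPa)(62.3 − 26 L) = 9365 J.
Step 2 (isochoric): W = 0 (constant volume).
W_total = 9365 + 0 = 9365 J.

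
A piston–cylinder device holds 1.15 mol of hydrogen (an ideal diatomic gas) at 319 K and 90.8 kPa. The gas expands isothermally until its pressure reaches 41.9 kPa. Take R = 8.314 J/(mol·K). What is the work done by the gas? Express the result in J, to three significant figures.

W ≈ 2360 J

Isothermal process: W = nRT ln(V₂/V₁) = nRT ln(P₁/P₂).
W = (1.15)(8.314)(319) × ln(90.8/41.9)
  = 3050 × ln(2.167) = 3050 × 0.7734
W_by_gas = 2359 J.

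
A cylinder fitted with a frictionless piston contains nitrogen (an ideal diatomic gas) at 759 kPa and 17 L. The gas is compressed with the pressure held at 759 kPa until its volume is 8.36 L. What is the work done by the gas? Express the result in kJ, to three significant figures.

W ≈ -6.56 kJ

Isobaric: W = P ΔV.
W = (759 kPa)(8.36 − 17 L) = (759)(-8.64) = -6558 J.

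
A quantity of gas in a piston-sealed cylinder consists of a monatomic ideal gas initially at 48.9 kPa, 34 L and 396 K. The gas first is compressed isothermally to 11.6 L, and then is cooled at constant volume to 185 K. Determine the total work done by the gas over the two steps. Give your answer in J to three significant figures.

Step 1 (isothermal): W = P₁V₁ ln(V₂/V₁) = (1663) ln(11.6/34) = -1788 J.
Step 2 (isochoric): W = 0 (constant volume).
W_total = -1788 + 0 = -1788 J.

W_total ≈ -1790 J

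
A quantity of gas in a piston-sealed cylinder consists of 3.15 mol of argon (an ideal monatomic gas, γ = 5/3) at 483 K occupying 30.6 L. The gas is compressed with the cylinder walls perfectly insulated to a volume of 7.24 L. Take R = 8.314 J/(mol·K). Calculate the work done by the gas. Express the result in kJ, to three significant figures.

Adiabatic: TV^(γ−1) = const with γ = 5/3.
T₂ = T₁ (V₁/V₂)^(γ−1) = 483 × (30.6/7.24)^0.667 = 483 × 2.614 = 1263 K.
W_by = nCᵥ(T₁ − T₂) = (3.15)(12.47)(483 − 1263) = -30626 J.

W ≈ -30.6 kJ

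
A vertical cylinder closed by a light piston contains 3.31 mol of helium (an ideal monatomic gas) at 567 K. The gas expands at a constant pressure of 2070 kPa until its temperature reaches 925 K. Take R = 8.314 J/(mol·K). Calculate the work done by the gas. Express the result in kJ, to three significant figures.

W ≈ 9.85 kJ

Isobaric: W = P ΔV = nR ΔT.
W = (3.31)(8.314)(925 − 567) = 9852 J.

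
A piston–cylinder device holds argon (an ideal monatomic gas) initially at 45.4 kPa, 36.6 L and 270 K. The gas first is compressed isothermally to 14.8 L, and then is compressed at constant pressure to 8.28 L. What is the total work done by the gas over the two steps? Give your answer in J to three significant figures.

Step 1 (isothermal): W = P₁V₁ ln(V₂/V₁) = (1662) ln(14.8/36.6) = -1504 J.
After step 1: P = 112.3 kPa, V = 14.8 L, T = 270 K.
Step 2 (isobaric): W = PΔV = (112.3 kPa)(8.28 − 14.8 L) = -732 J.
W_total = -1504 − 732 = -2237 J.

W_total ≈ -2240 J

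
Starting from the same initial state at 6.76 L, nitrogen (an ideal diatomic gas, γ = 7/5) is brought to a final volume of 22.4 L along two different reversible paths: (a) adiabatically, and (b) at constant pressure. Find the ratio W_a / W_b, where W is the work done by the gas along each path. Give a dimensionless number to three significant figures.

W_a / W_b ≈ 0.411

Path (a) adiabatic: W = P₁V₁(1 − (V₁/V₂)^(γ−1))/(γ−1) → W_a/(P₁V₁) = 0.9518.
Path (b) isobaric: W = P₁(V₂ − V₁) → W_b/(P₁V₁) = 2.314.
W_a / W_b = 0.9518 / 2.314 = 0.4114.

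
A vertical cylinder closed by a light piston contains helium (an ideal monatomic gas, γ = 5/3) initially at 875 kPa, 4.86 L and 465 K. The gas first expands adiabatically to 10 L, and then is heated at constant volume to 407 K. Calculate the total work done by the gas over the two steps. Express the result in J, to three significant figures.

Step 1 (adiabatic): W = (P₁V₁ − P₂V₂)/(γ−1) = (4252 − 2629)/0.667 = 2436 J.
Step 2 (isochoric): W = 0 (constant volume).
W_total = 2436 + 0 = 2436 J.

W_total ≈ 2440 J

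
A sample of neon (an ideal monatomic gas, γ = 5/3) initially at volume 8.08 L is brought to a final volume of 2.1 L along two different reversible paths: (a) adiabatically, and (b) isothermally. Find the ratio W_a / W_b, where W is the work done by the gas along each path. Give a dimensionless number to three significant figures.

W_a / W_b ≈ 1.62

Path (a) adiabatic: W = P₁V₁(1 − (V₁/V₂)^(γ−1))/(γ−1) → W_a/(P₁V₁) = -2.183.
Path (b) isothermal: W = P₁V₁ ln(V₂/V₁) → W_b/(P₁V₁) = -1.347.
W_a / W_b = -2.183 / -1.347 = 1.62.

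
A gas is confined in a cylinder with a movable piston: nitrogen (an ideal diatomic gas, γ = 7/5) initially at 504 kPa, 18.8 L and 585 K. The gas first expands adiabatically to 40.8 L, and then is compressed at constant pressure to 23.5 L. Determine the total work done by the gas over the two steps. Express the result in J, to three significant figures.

Step 1 (adiabatic): W = (P₁V₁ − P₂V₂)/(γ−1) = (9475 − 6950)/0.4 = 6313 J.
After step 1: P = 170.3 kPa, V = 40.8 L, T = 429.1 K.
Step 2 (isobaric): W = PΔV = (170.3 kPa)(23.5 − 40.8 L) = -2947 J.
W_total = 6313 − 2947 = 3366 J.

W_total ≈ 3370 J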